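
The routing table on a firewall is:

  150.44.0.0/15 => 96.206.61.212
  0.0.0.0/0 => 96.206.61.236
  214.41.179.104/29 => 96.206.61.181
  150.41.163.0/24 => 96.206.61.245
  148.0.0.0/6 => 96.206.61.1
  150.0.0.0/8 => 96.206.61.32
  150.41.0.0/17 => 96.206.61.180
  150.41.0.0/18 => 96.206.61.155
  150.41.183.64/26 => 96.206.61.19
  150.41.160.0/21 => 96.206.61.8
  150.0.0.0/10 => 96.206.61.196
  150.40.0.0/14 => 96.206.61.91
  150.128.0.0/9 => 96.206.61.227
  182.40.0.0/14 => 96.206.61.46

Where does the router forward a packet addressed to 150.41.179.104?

Routes whose prefix contains 150.41.179.104:
  0.0.0.0/0 (default, matches everything) -> 96.206.61.236
  148.0.0.0/6 (148.0.0.0 - 151.255.255.255) -> 96.206.61.1
  150.0.0.0/8 (150.0.0.0 - 150.255.255.255) -> 96.206.61.32
  150.0.0.0/10 (150.0.0.0 - 150.63.255.255) -> 96.206.61.196
  150.40.0.0/14 (150.40.0.0 - 150.43.255.255) -> 96.206.61.91
More-specific entries that do NOT match:
  214.41.179.104/29 (214.41.179.104 - 214.41.179.111) does not contain 150.41.179.104
  150.41.183.64/26 (150.41.183.64 - 150.41.183.127) does not contain 150.41.179.104
  150.41.163.0/24 (150.41.163.0 - 150.41.163.255) does not contain 150.41.179.104
  150.41.160.0/21 (150.41.160.0 - 150.41.167.255) does not contain 150.41.179.104
  150.41.0.0/18 (150.41.0.0 - 150.41.63.255) does not contain 150.41.179.104
  150.41.0.0/17 (150.41.0.0 - 150.41.127.255) does not contain 150.41.179.104
  150.44.0.0/15 (150.44.0.0 - 150.45.255.255) does not contain 150.41.179.104
Longest matching prefix is /14 -> next hop 96.206.61.91.

96.206.61.91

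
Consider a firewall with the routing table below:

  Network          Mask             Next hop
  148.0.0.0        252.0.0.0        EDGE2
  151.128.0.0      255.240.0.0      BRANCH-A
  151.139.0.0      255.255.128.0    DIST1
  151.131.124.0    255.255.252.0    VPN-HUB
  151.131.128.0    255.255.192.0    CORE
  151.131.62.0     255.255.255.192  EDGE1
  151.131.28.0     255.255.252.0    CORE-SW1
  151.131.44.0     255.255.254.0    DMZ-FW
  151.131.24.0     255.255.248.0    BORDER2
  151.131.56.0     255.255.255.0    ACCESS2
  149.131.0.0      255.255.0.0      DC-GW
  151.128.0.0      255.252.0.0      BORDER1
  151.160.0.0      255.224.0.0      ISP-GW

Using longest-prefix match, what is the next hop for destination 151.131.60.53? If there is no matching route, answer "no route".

BORDER1

Routes whose prefix contains 151.131.60.53:
  148.0.0.0/6 (148.0.0.0 - 151.255.255.255) -> EDGE2
  151.128.0.0/12 (151.128.0.0 - 151.143.255.255) -> BRANCH-A
  151.128.0.0/14 (151.128.0.0 - 151.131.255.255) -> BORDER1
More-specific entries that do NOT match:
  151.131.62.0/26 (151.131.62.0 - 151.131.62.63) does not contain 151.131.60.53
  151.131.56.0/24 (151.131.56.0 - 151.131.56.255) does not contain 151.131.60.53
  151.131.44.0/23 (151.131.44.0 - 151.131.45.255) does not contain 151.131.60.53
  151.131.124.0/22 (151.131.124.0 - 151.131.127.255) does not contain 151.131.60.53
  151.131.28.0/22 (151.131.28.0 - 151.131.31.255) does not contain 151.131.60.53
  151.131.24.0/21 (151.131.24.0 - 151.131.31.255) does not contain 151.131.60.53
  151.131.128.0/18 (151.131.128.0 - 151.131.191.255) does not contain 151.131.60.53
  151.139.0.0/17 (151.139.0.0 - 151.139.127.255) does not contain 151.131.60.53
  149.131.0.0/16 (149.131.0.0 - 149.131.255.255) does not contain 151.131.60.53
Longest matching prefix is /14 -> next hop BORDER1.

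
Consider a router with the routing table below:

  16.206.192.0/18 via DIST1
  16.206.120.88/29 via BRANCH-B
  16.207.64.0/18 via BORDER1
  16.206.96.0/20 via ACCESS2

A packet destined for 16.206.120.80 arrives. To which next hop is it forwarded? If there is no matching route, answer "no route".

No entry's prefix contains 16.206.120.80; there is no default route.

no route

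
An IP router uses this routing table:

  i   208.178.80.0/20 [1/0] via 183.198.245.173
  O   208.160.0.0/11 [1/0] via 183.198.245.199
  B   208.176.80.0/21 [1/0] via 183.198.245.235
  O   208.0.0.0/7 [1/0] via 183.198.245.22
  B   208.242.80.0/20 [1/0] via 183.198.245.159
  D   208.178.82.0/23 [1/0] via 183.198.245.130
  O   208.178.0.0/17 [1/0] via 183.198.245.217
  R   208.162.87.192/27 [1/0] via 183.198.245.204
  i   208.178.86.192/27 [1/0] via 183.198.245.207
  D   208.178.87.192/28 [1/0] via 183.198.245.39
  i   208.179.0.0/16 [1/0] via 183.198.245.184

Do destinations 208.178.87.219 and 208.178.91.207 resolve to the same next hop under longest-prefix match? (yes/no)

208.178.87.219: longest match 208.178.80.0/20 -> 183.198.245.173
208.178.91.207: longest match 208.178.80.0/20 -> 183.198.245.173

yes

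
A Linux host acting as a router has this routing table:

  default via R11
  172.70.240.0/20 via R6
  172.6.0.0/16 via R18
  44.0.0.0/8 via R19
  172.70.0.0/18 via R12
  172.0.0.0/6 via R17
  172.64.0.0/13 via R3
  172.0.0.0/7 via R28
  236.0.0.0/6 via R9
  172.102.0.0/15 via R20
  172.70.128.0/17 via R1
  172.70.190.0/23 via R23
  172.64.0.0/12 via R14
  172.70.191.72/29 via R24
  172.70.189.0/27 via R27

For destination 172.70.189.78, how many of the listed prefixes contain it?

Prefixes containing 172.70.189.78:
  0.0.0.0/0 (default, matches everything)
  172.0.0.0/6 (172.0.0.0 - 175.255.255.255)
  172.0.0.0/7 (172.0.0.0 - 173.255.255.255)
  172.64.0.0/12 (172.64.0.0 - 172.79.255.255)
  172.64.0.0/13 (172.64.0.0 - 172.71.255.255)
  172.70.128.0/17 (172.70.128.0 - 172.70.255.255)
Total matching entries: 6.

6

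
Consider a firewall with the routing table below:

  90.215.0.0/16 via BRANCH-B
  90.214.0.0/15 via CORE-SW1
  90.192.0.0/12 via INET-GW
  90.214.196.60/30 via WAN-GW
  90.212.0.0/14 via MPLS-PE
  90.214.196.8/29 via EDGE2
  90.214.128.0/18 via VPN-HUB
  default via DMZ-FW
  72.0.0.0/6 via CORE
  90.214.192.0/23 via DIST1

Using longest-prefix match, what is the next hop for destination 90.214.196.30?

CORE-SW1

Routes whose prefix contains 90.214.196.30:
  0.0.0.0/0 (default, matches everything) -> DMZ-FW
  90.212.0.0/14 (90.212.0.0 - 90.215.255.255) -> MPLS-PE
  90.214.0.0/15 (90.214.0.0 - 90.215.255.255) -> CORE-SW1
More-specific entries that do NOT match:
  90.214.196.60/30 (90.214.196.60 - 90.214.196.63) does not contain 90.214.196.30
  90.214.196.8/29 (90.214.196.8 - 90.214.196.15) does not contain 90.214.196.30
  90.214.192.0/23 (90.214.192.0 - 90.214.193.255) does not contain 90.214.196.30
  90.214.128.0/18 (90.214.128.0 - 90.214.191.255) does not contain 90.214.196.30
  90.215.0.0/16 (90.215.0.0 - 90.215.255.255) does not contain 90.214.196.30
Longest matching prefix is /15 -> next hop CORE-SW1.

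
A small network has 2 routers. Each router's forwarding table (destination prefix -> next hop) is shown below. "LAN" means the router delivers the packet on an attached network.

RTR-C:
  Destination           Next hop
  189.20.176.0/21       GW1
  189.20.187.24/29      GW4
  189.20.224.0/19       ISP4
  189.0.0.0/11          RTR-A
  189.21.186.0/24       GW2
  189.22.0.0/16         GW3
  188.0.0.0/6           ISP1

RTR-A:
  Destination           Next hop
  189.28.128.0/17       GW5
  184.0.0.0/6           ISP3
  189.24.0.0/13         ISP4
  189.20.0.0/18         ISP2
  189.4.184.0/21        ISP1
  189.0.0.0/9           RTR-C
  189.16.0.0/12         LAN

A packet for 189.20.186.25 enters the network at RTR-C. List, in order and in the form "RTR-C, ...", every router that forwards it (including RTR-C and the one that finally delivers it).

At RTR-C: longest match for 189.20.186.25 is 189.0.0.0/11 -> RTR-A
At RTR-A: longest match for 189.20.186.25 is 189.16.0.0/12 -> LAN

RTR-C, RTR-A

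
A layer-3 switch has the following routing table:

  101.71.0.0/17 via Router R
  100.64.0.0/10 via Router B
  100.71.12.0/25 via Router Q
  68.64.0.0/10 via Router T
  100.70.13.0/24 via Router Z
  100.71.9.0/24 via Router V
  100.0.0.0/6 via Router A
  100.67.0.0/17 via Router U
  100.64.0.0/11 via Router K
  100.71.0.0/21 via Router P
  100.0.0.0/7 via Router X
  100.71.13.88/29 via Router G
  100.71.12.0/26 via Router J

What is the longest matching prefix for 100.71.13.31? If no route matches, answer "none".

100.64.0.0/11

Entries matching 100.71.13.31:
  100.0.0.0/6 (100.0.0.0 - 103.255.255.255)
  100.0.0.0/7 (100.0.0.0 - 101.255.255.255)
  100.64.0.0/10 (100.64.0.0 - 100.127.255.255)
  100.64.0.0/11 (100.64.0.0 - 100.95.255.255)
Most specific is 100.64.0.0/11.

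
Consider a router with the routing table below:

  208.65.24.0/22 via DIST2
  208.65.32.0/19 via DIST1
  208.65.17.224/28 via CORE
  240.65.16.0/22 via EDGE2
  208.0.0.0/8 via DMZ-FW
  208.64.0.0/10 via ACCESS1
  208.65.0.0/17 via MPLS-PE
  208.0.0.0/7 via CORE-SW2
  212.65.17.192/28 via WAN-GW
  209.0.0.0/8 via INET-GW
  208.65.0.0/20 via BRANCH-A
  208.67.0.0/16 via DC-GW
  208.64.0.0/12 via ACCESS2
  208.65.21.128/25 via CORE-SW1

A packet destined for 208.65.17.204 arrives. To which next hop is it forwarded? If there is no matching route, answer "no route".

Routes whose prefix contains 208.65.17.204:
  208.0.0.0/7 (208.0.0.0 - 209.255.255.255) -> CORE-SW2
  208.0.0.0/8 (208.0.0.0 - 208.255.255.255) -> DMZ-FW
  208.64.0.0/10 (208.64.0.0 - 208.127.255.255) -> ACCESS1
  208.64.0.0/12 (208.64.0.0 - 208.79.255.255) -> ACCESS2
  208.65.0.0/17 (208.65.0.0 - 208.65.127.255) -> MPLS-PE
More-specific entries that do NOT match:
  208.65.17.224/28 (208.65.17.224 - 208.65.17.239) does not contain 208.65.17.204
  212.65.17.192/28 (212.65.17.192 - 212.65.17.207) does not contain 208.65.17.204
  208.65.21.128/25 (208.65.21.128 - 208.65.21.255) does not contain 208.65.17.204
  208.65.24.0/22 (208.65.24.0 - 208.65.27.255) does not contain 208.65.17.204
  240.65.16.0/22 (240.65.16.0 - 240.65.19.255) does not contain 208.65.17.204
  208.65.0.0/20 (208.65.0.0 - 208.65.15.255) does not contain 208.65.17.204
  208.65.32.0/19 (208.65.32.0 - 208.65.63.255) does not contain 208.65.17.204
Longest matching prefix is /17 -> next hop MPLS-PE.

MPLS-PE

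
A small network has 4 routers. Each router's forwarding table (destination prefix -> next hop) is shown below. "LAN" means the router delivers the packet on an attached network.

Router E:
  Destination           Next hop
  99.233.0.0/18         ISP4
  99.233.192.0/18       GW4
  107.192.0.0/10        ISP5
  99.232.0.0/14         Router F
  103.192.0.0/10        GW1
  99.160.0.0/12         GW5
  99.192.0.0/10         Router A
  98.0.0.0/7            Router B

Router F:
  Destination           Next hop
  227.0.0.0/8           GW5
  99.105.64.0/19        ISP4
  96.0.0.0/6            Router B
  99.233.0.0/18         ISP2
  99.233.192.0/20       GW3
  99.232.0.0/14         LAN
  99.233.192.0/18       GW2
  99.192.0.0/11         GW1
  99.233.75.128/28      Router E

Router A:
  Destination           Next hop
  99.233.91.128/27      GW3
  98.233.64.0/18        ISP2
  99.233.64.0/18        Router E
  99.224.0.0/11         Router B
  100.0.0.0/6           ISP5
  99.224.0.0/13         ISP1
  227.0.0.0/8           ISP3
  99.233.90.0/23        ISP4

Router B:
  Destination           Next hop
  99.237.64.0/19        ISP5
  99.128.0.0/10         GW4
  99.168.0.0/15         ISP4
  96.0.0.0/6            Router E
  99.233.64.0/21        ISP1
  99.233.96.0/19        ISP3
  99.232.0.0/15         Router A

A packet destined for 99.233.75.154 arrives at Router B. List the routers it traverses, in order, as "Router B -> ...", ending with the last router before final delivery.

Router B -> Router A -> Router E -> Router F

At Router B: longest match for 99.233.75.154 is 99.232.0.0/15 -> Router A
At Router A: longest match for 99.233.75.154 is 99.233.64.0/18 -> Router E
At Router E: longest match for 99.233.75.154 is 99.232.0.0/14 -> Router F
At Router F: longest match for 99.233.75.154 is 99.232.0.0/14 -> LAN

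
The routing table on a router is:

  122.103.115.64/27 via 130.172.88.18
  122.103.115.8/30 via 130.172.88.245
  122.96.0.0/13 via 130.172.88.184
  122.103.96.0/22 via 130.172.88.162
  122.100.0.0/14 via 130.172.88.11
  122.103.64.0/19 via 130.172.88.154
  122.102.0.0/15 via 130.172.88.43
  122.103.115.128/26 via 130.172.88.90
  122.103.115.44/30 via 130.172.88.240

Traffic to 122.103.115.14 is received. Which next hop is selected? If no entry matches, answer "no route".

Routes whose prefix contains 122.103.115.14:
  122.96.0.0/13 (122.96.0.0 - 122.103.255.255) -> 130.172.88.184
  122.100.0.0/14 (122.100.0.0 - 122.103.255.255) -> 130.172.88.11
  122.102.0.0/15 (122.102.0.0 - 122.103.255.255) -> 130.172.88.43
More-specific entries that do NOT match:
  122.103.115.8/30 (122.103.115.8 - 122.103.115.11) does not contain 122.103.115.14
  122.103.115.44/30 (122.103.115.44 - 122.103.115.47) does not contain 122.103.115.14
  122.103.115.64/27 (122.103.115.64 - 122.103.115.95) does not contain 122.103.115.14
  122.103.115.128/26 (122.103.115.128 - 122.103.115.191) does not contain 122.103.115.14
  122.103.96.0/22 (122.103.96.0 - 122.103.99.255) does not contain 122.103.115.14
  122.103.64.0/19 (122.103.64.0 - 122.103.95.255) does not contain 122.103.115.14
Longest matching prefix is /15 -> next hop 130.172.88.43.

130.172.88.43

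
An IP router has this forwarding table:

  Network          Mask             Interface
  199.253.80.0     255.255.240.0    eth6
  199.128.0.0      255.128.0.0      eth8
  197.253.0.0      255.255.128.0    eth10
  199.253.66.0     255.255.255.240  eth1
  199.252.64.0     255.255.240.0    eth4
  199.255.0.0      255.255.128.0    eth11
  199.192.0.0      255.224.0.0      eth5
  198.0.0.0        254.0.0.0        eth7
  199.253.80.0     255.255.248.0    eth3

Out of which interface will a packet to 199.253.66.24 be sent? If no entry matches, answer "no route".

eth8

Routes whose prefix contains 199.253.66.24:
  198.0.0.0/7 (198.0.0.0 - 199.255.255.255) -> eth7
  199.128.0.0/9 (199.128.0.0 - 199.255.255.255) -> eth8
More-specific entries that do NOT match:
  199.253.66.0/28 (199.253.66.0 - 199.253.66.15) does not contain 199.253.66.24
  199.253.80.0/21 (199.253.80.0 - 199.253.87.255) does not contain 199.253.66.24
  199.253.80.0/20 (199.253.80.0 - 199.253.95.255) does not contain 199.253.66.24
  199.252.64.0/20 (199.252.64.0 - 199.252.79.255) does not contain 199.253.66.24
  197.253.0.0/17 (197.253.0.0 - 197.253.127.255) does not contain 199.253.66.24
  199.255.0.0/17 (199.255.0.0 - 199.255.127.255) does not contain 199.253.66.24
  199.192.0.0/11 (199.192.0.0 - 199.223.255.255) does not contain 199.253.66.24
Longest matching prefix is /9 -> interface eth8.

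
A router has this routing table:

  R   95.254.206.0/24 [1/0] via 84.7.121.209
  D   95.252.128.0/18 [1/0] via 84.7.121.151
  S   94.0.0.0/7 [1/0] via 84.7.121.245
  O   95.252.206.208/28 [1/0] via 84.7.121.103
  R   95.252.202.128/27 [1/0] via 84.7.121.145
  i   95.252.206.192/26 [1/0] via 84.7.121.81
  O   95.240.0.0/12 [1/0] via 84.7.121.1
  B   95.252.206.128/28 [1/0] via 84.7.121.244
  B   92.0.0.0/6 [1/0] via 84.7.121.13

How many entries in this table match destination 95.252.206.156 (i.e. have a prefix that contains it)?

3

Prefixes containing 95.252.206.156:
  92.0.0.0/6 (92.0.0.0 - 95.255.255.255)
  94.0.0.0/7 (94.0.0.0 - 95.255.255.255)
  95.240.0.0/12 (95.240.0.0 - 95.255.255.255)
Total matching entries: 3.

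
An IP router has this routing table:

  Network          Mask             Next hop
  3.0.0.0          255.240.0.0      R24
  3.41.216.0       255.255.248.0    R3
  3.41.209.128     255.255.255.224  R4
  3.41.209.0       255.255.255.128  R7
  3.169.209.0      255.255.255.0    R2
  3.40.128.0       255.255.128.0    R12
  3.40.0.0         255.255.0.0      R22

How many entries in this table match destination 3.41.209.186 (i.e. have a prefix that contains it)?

0

No listed prefix contains 3.41.209.186.
Total matching entries: 0.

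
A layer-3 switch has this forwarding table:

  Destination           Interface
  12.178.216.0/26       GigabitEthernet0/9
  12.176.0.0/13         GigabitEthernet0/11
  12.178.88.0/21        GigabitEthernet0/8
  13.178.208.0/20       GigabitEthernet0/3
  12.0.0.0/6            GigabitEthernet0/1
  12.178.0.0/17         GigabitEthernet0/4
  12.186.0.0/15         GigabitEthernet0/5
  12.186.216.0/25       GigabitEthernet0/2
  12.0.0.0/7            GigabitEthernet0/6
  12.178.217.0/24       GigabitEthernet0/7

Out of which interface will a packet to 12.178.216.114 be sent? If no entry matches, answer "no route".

Routes whose prefix contains 12.178.216.114:
  12.0.0.0/6 (12.0.0.0 - 15.255.255.255) -> GigabitEthernet0/1
  12.0.0.0/7 (12.0.0.0 - 13.255.255.255) -> GigabitEthernet0/6
  12.176.0.0/13 (12.176.0.0 - 12.183.255.255) -> GigabitEthernet0/11
More-specific entries that do NOT match:
  12.178.216.0/26 (12.178.216.0 - 12.178.216.63) does not contain 12.178.216.114
  12.186.216.0/25 (12.186.216.0 - 12.186.216.127) does not contain 12.178.216.114
  12.178.217.0/24 (12.178.217.0 - 12.178.217.255) does not contain 12.178.216.114
  12.178.88.0/21 (12.178.88.0 - 12.178.95.255) does not contain 12.178.216.114
  13.178.208.0/20 (13.178.208.0 - 13.178.223.255) does not contain 12.178.216.114
  12.178.0.0/17 (12.178.0.0 - 12.178.127.255) does not contain 12.178.216.114
  12.186.0.0/15 (12.186.0.0 - 12.187.255.255) does not contain 12.178.216.114
Longest matching prefix is /13 -> interface GigabitEthernet0/11.

GigabitEthernet0/11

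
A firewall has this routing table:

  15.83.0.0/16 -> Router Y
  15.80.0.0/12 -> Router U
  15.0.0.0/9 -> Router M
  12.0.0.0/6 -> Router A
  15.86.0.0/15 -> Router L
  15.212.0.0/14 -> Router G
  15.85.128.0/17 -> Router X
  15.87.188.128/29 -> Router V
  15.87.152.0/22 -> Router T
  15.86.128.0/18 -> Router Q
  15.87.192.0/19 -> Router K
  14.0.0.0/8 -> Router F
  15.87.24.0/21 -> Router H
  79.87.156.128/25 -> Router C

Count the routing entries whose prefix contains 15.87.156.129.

Prefixes containing 15.87.156.129:
  12.0.0.0/6 (12.0.0.0 - 15.255.255.255)
  15.0.0.0/9 (15.0.0.0 - 15.127.255.255)
  15.80.0.0/12 (15.80.0.0 - 15.95.255.255)
  15.86.0.0/15 (15.86.0.0 - 15.87.255.255)
Total matching entries: 4.

4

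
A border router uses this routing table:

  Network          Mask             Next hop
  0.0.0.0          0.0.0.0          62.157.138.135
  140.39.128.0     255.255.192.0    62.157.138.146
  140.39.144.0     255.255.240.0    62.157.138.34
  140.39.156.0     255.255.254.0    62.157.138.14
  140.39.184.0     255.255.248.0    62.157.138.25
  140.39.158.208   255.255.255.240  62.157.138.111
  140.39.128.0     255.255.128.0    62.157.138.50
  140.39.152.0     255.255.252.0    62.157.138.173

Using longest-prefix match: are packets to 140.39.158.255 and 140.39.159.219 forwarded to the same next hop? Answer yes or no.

140.39.158.255: longest match 140.39.144.0/20 -> 62.157.138.34
140.39.159.219: longest match 140.39.144.0/20 -> 62.157.138.34

yes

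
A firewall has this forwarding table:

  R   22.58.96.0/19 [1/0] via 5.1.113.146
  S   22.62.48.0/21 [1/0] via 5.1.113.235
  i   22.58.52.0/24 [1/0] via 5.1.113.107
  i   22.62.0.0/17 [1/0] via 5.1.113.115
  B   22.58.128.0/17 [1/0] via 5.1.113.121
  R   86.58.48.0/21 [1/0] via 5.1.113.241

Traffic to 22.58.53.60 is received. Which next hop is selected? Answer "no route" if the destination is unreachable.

No entry's prefix contains 22.58.53.60; there is no default route.

no route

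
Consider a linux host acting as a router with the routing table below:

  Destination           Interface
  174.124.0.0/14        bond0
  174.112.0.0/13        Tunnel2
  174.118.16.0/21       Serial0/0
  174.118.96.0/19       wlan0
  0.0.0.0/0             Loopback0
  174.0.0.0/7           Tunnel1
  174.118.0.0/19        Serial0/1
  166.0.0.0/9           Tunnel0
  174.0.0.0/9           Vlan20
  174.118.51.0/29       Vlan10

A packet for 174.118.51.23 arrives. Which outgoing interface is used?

Tunnel2

Routes whose prefix contains 174.118.51.23:
  0.0.0.0/0 (default, matches everything) -> Loopback0
  174.0.0.0/7 (174.0.0.0 - 175.255.255.255) -> Tunnel1
  174.0.0.0/9 (174.0.0.0 - 174.127.255.255) -> Vlan20
  174.112.0.0/13 (174.112.0.0 - 174.119.255.255) -> Tunnel2
More-specific entries that do NOT match:
  174.118.51.0/29 (174.118.51.0 - 174.118.51.7) does not contain 174.118.51.23
  174.118.16.0/21 (174.118.16.0 - 174.118.23.255) does not contain 174.118.51.23
  174.118.96.0/19 (174.118.96.0 - 174.118.127.255) does not contain 174.118.51.23
  174.118.0.0/19 (174.118.0.0 - 174.118.31.255) does not contain 174.118.51.23
  174.124.0.0/14 (174.124.0.0 - 174.127.255.255) does not contain 174.118.51.23
Longest matching prefix is /13 -> interface Tunnel2.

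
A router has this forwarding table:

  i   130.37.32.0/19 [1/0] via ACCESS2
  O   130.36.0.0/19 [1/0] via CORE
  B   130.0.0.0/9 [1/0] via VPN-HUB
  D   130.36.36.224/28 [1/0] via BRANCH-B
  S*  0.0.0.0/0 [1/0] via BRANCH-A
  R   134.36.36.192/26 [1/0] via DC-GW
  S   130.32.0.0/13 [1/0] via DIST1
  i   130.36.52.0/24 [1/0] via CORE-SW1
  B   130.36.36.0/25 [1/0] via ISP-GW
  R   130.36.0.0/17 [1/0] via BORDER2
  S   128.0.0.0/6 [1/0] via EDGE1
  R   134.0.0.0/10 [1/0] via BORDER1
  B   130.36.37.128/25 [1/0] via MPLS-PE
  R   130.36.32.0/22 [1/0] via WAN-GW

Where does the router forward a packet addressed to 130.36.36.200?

BORDER2

Routes whose prefix contains 130.36.36.200:
  0.0.0.0/0 (default, matches everything) -> BRANCH-A
  128.0.0.0/6 (128.0.0.0 - 131.255.255.255) -> EDGE1
  130.0.0.0/9 (130.0.0.0 - 130.127.255.255) -> VPN-HUB
  130.32.0.0/13 (130.32.0.0 - 130.39.255.255) -> DIST1
  130.36.0.0/17 (130.36.0.0 - 130.36.127.255) -> BORDER2
More-specific entries that do NOT match:
  130.36.36.224/28 (130.36.36.224 - 130.36.36.239) does not contain 130.36.36.200
  134.36.36.192/26 (134.36.36.192 - 134.36.36.255) does not contain 130.36.36.200
  130.36.36.0/25 (130.36.36.0 - 130.36.36.127) does not contain 130.36.36.200
  130.36.37.128/25 (130.36.37.128 - 130.36.37.255) does not contain 130.36.36.200
  130.36.52.0/24 (130.36.52.0 - 130.36.52.255) does not contain 130.36.36.200
  130.36.32.0/22 (130.36.32.0 - 130.36.35.255) does not contain 130.36.36.200
  130.37.32.0/19 (130.37.32.0 - 130.37.63.255) does not contain 130.36.36.200
  130.36.0.0/19 (130.36.0.0 - 130.36.31.255) does not contain 130.36.36.200
Longest matching prefix is /17 -> next hop BORDER2.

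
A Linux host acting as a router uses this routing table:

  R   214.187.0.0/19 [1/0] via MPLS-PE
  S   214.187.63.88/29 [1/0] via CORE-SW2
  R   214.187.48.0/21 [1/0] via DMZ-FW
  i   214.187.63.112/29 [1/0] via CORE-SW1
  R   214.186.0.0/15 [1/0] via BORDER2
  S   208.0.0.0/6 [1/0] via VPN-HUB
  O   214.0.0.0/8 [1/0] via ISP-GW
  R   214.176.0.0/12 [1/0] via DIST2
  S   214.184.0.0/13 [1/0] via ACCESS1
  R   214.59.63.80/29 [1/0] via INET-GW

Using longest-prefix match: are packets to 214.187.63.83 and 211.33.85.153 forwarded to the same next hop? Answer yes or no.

214.187.63.83: longest match 214.186.0.0/15 -> BORDER2
211.33.85.153: longest match 208.0.0.0/6 -> VPN-HUB

no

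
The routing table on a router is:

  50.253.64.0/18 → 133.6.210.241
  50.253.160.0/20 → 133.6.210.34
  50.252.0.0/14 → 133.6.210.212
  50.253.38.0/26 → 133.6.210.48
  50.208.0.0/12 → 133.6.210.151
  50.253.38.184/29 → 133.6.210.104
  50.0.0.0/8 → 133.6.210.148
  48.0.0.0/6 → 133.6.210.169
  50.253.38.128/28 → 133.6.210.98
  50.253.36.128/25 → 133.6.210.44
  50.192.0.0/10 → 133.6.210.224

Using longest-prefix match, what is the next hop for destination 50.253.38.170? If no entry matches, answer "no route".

133.6.210.212

Routes whose prefix contains 50.253.38.170:
  48.0.0.0/6 (48.0.0.0 - 51.255.255.255) -> 133.6.210.169
  50.0.0.0/8 (50.0.0.0 - 50.255.255.255) -> 133.6.210.148
  50.192.0.0/10 (50.192.0.0 - 50.255.255.255) -> 133.6.210.224
  50.252.0.0/14 (50.252.0.0 - 50.255.255.255) -> 133.6.210.212
More-specific entries that do NOT match:
  50.253.38.184/29 (50.253.38.184 - 50.253.38.191) does not contain 50.253.38.170
  50.253.38.128/28 (50.253.38.128 - 50.253.38.143) does not contain 50.253.38.170
  50.253.38.0/26 (50.253.38.0 - 50.253.38.63) does not contain 50.253.38.170
  50.253.36.128/25 (50.253.36.128 - 50.253.36.255) does not contain 50.253.38.170
  50.253.160.0/20 (50.253.160.0 - 50.253.175.255) does not contain 50.253.38.170
  50.253.64.0/18 (50.253.64.0 - 50.253.127.255) does not contain 50.253.38.170
Longest matching prefix is /14 -> next hop 133.6.210.212.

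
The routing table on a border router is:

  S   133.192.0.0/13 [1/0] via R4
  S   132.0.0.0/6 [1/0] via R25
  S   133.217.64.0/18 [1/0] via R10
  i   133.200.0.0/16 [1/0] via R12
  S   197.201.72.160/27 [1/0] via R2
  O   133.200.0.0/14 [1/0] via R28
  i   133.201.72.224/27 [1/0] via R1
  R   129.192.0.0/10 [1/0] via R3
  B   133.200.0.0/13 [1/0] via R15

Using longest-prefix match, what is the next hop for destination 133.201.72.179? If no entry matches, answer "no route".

Routes whose prefix contains 133.201.72.179:
  132.0.0.0/6 (132.0.0.0 - 135.255.255.255) -> R25
  133.200.0.0/13 (133.200.0.0 - 133.207.255.255) -> R15
  133.200.0.0/14 (133.200.0.0 - 133.203.255.255) -> R28
More-specific entries that do NOT match:
  197.201.72.160/27 (197.201.72.160 - 197.201.72.191) does not contain 133.201.72.179
  133.201.72.224/27 (133.201.72.224 - 133.201.72.255) does not contain 133.201.72.179
  133.217.64.0/18 (133.217.64.0 - 133.217.127.255) does not contain 133.201.72.179
  133.200.0.0/16 (133.200.0.0 - 133.200.255.255) does not contain 133.201.72.179
Longest matching prefix is /14 -> next hop R28.

R28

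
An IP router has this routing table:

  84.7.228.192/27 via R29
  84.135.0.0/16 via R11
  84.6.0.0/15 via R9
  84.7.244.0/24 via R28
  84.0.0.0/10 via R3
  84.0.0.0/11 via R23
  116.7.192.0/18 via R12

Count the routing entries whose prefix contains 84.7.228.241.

Prefixes containing 84.7.228.241:
  84.0.0.0/10 (84.0.0.0 - 84.63.255.255)
  84.0.0.0/11 (84.0.0.0 - 84.31.255.255)
  84.6.0.0/15 (84.6.0.0 - 84.7.255.255)
Total matching entries: 3.

3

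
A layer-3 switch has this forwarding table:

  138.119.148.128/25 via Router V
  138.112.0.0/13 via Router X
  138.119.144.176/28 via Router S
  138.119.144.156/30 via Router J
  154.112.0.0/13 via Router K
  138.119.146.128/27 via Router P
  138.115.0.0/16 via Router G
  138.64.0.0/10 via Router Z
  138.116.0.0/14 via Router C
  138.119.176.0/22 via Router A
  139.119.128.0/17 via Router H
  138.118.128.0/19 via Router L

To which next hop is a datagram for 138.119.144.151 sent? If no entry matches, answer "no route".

Router C

Routes whose prefix contains 138.119.144.151:
  138.64.0.0/10 (138.64.0.0 - 138.127.255.255) -> Router Z
  138.112.0.0/13 (138.112.0.0 - 138.119.255.255) -> Router X
  138.116.0.0/14 (138.116.0.0 - 138.119.255.255) -> Router C
More-specific entries that do NOT match:
  138.119.144.156/30 (138.119.144.156 - 138.119.144.159) does not contain 138.119.144.151
  138.119.144.176/28 (138.119.144.176 - 138.119.144.191) does not contain 138.119.144.151
  138.119.146.128/27 (138.119.146.128 - 138.119.146.159) does not contain 138.119.144.151
  138.119.148.128/25 (138.119.148.128 - 138.119.148.255) does not contain 138.119.144.151
  138.119.176.0/22 (138.119.176.0 - 138.119.179.255) does not contain 138.119.144.151
  138.118.128.0/19 (138.118.128.0 - 138.118.159.255) does not contain 138.119.144.151
  139.119.128.0/17 (139.119.128.0 - 139.119.255.255) does not contain 138.119.144.151
  138.115.0.0/16 (138.115.0.0 - 138.115.255.255) does not contain 138.119.144.151
Longest matching prefix is /14 -> next hop Router C.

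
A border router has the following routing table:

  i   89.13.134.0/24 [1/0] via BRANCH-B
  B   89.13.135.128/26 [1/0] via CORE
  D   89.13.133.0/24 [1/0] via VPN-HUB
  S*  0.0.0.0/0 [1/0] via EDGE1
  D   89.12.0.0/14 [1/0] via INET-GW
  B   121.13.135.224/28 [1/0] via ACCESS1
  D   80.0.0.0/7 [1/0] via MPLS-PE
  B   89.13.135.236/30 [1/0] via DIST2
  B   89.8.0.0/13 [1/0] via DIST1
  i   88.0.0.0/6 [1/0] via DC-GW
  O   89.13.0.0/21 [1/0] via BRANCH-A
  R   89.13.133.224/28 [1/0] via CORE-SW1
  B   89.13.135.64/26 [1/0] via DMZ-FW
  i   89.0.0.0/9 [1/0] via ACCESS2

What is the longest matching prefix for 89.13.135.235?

Entries matching 89.13.135.235:
  0.0.0.0/0 (default, matches everything)
  88.0.0.0/6 (88.0.0.0 - 91.255.255.255)
  89.0.0.0/9 (89.0.0.0 - 89.127.255.255)
  89.8.0.0/13 (89.8.0.0 - 89.15.255.255)
  89.12.0.0/14 (89.12.0.0 - 89.15.255.255)
Most specific is 89.12.0.0/14.

89.12.0.0/14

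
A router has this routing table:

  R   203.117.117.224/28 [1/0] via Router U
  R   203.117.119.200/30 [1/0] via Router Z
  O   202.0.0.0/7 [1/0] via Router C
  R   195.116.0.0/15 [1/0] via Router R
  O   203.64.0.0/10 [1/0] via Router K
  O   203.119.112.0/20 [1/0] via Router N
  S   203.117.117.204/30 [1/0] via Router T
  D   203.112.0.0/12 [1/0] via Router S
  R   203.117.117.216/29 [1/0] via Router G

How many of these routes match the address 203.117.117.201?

3

Prefixes containing 203.117.117.201:
  202.0.0.0/7 (202.0.0.0 - 203.255.255.255)
  203.64.0.0/10 (203.64.0.0 - 203.127.255.255)
  203.112.0.0/12 (203.112.0.0 - 203.127.255.255)
Total matching entries: 3.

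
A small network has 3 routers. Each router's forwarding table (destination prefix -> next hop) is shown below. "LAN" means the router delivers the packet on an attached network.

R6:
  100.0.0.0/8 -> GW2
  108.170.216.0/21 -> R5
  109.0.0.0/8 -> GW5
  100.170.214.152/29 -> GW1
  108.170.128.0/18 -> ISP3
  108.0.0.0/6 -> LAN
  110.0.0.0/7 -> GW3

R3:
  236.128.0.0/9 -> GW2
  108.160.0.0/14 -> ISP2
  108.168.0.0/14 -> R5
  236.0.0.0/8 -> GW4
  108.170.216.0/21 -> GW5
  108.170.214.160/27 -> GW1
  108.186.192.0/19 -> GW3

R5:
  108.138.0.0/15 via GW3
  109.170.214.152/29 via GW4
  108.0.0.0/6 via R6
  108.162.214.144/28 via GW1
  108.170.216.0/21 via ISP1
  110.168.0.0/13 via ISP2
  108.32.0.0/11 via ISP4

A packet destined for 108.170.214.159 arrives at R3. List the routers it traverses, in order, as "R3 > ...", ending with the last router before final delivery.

At R3: longest match for 108.170.214.159 is 108.168.0.0/14 -> R5
At R5: longest match for 108.170.214.159 is 108.0.0.0/6 -> R6
At R6: longest match for 108.170.214.159 is 108.0.0.0/6 -> LAN

R3 > R5 > R6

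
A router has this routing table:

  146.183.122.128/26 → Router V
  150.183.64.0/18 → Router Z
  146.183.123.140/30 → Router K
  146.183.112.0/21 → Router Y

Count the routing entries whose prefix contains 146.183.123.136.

No listed prefix contains 146.183.123.136.
Total matching entries: 0.

0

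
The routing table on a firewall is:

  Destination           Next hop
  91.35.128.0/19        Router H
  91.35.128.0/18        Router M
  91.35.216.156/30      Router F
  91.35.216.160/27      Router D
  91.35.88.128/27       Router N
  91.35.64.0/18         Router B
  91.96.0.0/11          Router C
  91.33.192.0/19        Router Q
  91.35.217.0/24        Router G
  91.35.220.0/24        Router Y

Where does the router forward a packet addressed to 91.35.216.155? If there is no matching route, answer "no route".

no route

No entry's prefix contains 91.35.216.155; there is no default route.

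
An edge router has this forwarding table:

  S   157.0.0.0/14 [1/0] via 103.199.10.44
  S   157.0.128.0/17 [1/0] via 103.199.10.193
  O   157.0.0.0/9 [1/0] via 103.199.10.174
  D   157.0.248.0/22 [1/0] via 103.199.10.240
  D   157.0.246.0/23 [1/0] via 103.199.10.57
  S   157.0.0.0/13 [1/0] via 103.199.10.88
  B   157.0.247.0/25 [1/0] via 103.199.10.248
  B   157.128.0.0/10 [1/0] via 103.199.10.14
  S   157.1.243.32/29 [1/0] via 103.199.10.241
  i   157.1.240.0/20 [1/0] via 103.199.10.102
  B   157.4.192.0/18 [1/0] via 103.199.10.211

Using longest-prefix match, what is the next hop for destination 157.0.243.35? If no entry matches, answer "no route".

103.199.10.193

Routes whose prefix contains 157.0.243.35:
  157.0.0.0/9 (157.0.0.0 - 157.127.255.255) -> 103.199.10.174
  157.0.0.0/13 (157.0.0.0 - 157.7.255.255) -> 103.199.10.88
  157.0.0.0/14 (157.0.0.0 - 157.3.255.255) -> 103.199.10.44
  157.0.128.0/17 (157.0.128.0 - 157.0.255.255) -> 103.199.10.193
More-specific entries that do NOT match:
  157.1.243.32/29 (157.1.243.32 - 157.1.243.39) does not contain 157.0.243.35
  157.0.247.0/25 (157.0.247.0 - 157.0.247.127) does not contain 157.0.243.35
  157.0.246.0/23 (157.0.246.0 - 157.0.247.255) does not contain 157.0.243.35
  157.0.248.0/22 (157.0.248.0 - 157.0.251.255) does not contain 157.0.243.35
  157.1.240.0/20 (157.1.240.0 - 157.1.255.255) does not contain 157.0.243.35
  157.4.192.0/18 (157.4.192.0 - 157.4.255.255) does not contain 157.0.243.35
Longest matching prefix is /17 -> next hop 103.199.10.193.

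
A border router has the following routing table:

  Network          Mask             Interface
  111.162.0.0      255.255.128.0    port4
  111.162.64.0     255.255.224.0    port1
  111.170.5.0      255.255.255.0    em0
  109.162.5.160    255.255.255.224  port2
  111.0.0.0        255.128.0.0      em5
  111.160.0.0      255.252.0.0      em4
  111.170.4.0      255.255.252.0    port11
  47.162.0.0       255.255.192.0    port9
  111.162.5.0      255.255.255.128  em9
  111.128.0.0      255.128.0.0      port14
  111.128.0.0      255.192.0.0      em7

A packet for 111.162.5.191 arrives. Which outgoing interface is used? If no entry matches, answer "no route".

Routes whose prefix contains 111.162.5.191:
  111.128.0.0/9 (111.128.0.0 - 111.255.255.255) -> port14
  111.128.0.0/10 (111.128.0.0 - 111.191.255.255) -> em7
  111.160.0.0/14 (111.160.0.0 - 111.163.255.255) -> em4
  111.162.0.0/17 (111.162.0.0 - 111.162.127.255) -> port4
More-specific entries that do NOT match:
  109.162.5.160/27 (109.162.5.160 - 109.162.5.191) does not contain 111.162.5.191
  111.162.5.0/25 (111.162.5.0 - 111.162.5.127) does not contain 111.162.5.191
  111.170.5.0/24 (111.170.5.0 - 111.170.5.255) does not contain 111.162.5.191
  111.170.4.0/22 (111.170.4.0 - 111.170.7.255) does not contain 111.162.5.191
  111.162.64.0/19 (111.162.64.0 - 111.162.95.255) does not contain 111.162.5.191
  47.162.0.0/18 (47.162.0.0 - 47.162.63.255) does not contain 111.162.5.191
Longest matching prefix is /17 -> interface port4.

port4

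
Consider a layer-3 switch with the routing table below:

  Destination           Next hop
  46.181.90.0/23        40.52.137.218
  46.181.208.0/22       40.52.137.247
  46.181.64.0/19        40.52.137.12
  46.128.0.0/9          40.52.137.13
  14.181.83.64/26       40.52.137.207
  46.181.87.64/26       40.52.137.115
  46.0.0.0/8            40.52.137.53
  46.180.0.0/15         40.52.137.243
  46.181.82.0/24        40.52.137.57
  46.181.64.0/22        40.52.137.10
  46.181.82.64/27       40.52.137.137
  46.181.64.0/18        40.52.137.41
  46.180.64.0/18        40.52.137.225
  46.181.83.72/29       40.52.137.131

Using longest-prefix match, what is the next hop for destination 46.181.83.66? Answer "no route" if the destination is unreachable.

40.52.137.12

Routes whose prefix contains 46.181.83.66:
  46.0.0.0/8 (46.0.0.0 - 46.255.255.255) -> 40.52.137.53
  46.128.0.0/9 (46.128.0.0 - 46.255.255.255) -> 40.52.137.13
  46.180.0.0/15 (46.180.0.0 - 46.181.255.255) -> 40.52.137.243
  46.181.64.0/18 (46.181.64.0 - 46.181.127.255) -> 40.52.137.41
  46.181.64.0/19 (46.181.64.0 - 46.181.95.255) -> 40.52.137.12
More-specific entries that do NOT match:
  46.181.83.72/29 (46.181.83.72 - 46.181.83.79) does not contain 46.181.83.66
  46.181.82.64/27 (46.181.82.64 - 46.181.82.95) does not contain 46.181.83.66
  14.181.83.64/26 (14.181.83.64 - 14.181.83.127) does not contain 46.181.83.66
  46.181.87.64/26 (46.181.87.64 - 46.181.87.127) does not contain 46.181.83.66
  46.181.82.0/24 (46.181.82.0 - 46.181.82.255) does not contain 46.181.83.66
  46.181.90.0/23 (46.181.90.0 - 46.181.91.255) does not contain 46.181.83.66
  46.181.208.0/22 (46.181.208.0 - 46.181.211.255) does not contain 46.181.83.66
  46.181.64.0/22 (46.181.64.0 - 46.181.67.255) does not contain 46.181.83.66
Longest matching prefix is /19 -> next hop 40.52.137.12.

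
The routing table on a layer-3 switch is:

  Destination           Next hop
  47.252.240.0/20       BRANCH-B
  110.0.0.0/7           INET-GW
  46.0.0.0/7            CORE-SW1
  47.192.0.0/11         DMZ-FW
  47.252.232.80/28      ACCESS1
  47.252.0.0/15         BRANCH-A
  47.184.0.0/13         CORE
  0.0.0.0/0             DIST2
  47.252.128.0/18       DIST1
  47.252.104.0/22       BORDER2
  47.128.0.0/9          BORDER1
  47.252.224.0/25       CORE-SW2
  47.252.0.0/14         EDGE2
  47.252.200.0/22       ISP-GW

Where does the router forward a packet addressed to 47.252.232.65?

Routes whose prefix contains 47.252.232.65:
  0.0.0.0/0 (default, matches everything) -> DIST2
  46.0.0.0/7 (46.0.0.0 - 47.255.255.255) -> CORE-SW1
  47.128.0.0/9 (47.128.0.0 - 47.255.255.255) -> BORDER1
  47.252.0.0/14 (47.252.0.0 - 47.255.255.255) -> EDGE2
  47.252.0.0/15 (47.252.0.0 - 47.253.255.255) -> BRANCH-A
More-specific entries that do NOT match:
  47.252.232.80/28 (47.252.232.80 - 47.252.232.95) does not contain 47.252.232.65
  47.252.224.0/25 (47.252.224.0 - 47.252.224.127) does not contain 47.252.232.65
  47.252.104.0/22 (47.252.104.0 - 47.252.107.255) does not contain 47.252.232.65
  47.252.200.0/22 (47.252.200.0 - 47.252.203.255) does not contain 47.252.232.65
  47.252.240.0/20 (47.252.240.0 - 47.252.255.255) does not contain 47.252.232.65
  47.252.128.0/18 (47.252.128.0 - 47.252.191.255) does not contain 47.252.232.65
Longest matching prefix is /15 -> next hop BRANCH-A.

BRANCH-A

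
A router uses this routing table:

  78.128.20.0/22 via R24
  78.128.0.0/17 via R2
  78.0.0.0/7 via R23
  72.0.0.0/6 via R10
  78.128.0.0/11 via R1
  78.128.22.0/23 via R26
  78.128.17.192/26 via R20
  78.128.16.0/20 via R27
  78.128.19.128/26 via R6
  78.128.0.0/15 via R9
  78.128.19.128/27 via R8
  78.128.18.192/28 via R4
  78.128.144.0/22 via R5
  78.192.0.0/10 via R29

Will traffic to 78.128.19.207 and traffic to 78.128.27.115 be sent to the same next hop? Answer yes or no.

78.128.19.207: longest match 78.128.16.0/20 -> R27
78.128.27.115: longest match 78.128.16.0/20 -> R27

yes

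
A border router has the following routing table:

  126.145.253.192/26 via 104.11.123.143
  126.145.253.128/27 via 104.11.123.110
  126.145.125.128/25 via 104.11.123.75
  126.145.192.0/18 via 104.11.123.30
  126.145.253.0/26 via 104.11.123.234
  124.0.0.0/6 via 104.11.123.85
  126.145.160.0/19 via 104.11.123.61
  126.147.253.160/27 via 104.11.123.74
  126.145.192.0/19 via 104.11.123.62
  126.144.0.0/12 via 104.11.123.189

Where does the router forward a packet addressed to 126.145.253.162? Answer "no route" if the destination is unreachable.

Routes whose prefix contains 126.145.253.162:
  124.0.0.0/6 (124.0.0.0 - 127.255.255.255) -> 104.11.123.85
  126.144.0.0/12 (126.144.0.0 - 126.159.255.255) -> 104.11.123.189
  126.145.192.0/18 (126.145.192.0 - 126.145.255.255) -> 104.11.123.30
More-specific entries that do NOT match:
  126.145.253.128/27 (126.145.253.128 - 126.145.253.159) does not contain 126.145.253.162
  126.147.253.160/27 (126.147.253.160 - 126.147.253.191) does not contain 126.145.253.162
  126.145.253.192/26 (126.145.253.192 - 126.145.253.255) does not contain 126.145.253.162
  126.145.253.0/26 (126.145.253.0 - 126.145.253.63) does not contain 126.145.253.162
  126.145.125.128/25 (126.145.125.128 - 126.145.125.255) does not contain 126.145.253.162
  126.145.160.0/19 (126.145.160.0 - 126.145.191.255) does not contain 126.145.253.162
  126.145.192.0/19 (126.145.192.0 - 126.145.223.255) does not contain 126.145.253.162
Longest matching prefix is /18 -> next hop 104.11.123.30.

104.11.123.30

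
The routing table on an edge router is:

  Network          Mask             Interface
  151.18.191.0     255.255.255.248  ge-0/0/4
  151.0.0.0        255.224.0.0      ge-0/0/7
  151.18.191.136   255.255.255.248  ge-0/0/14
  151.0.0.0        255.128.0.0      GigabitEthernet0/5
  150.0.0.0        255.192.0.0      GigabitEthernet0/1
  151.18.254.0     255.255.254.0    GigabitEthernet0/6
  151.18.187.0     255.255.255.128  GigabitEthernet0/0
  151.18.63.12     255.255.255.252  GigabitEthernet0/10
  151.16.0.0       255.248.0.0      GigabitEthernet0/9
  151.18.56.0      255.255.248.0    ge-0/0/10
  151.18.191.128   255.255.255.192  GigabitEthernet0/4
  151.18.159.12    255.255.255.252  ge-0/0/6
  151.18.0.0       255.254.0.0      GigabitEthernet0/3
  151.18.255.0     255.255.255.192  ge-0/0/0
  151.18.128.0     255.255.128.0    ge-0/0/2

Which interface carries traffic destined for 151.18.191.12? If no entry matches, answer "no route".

ge-0/0/2

Routes whose prefix contains 151.18.191.12:
  151.0.0.0/9 (151.0.0.0 - 151.127.255.255) -> GigabitEthernet0/5
  151.0.0.0/11 (151.0.0.0 - 151.31.255.255) -> ge-0/0/7
  151.16.0.0/13 (151.16.0.0 - 151.23.255.255) -> GigabitEthernet0/9
  151.18.0.0/15 (151.18.0.0 - 151.19.255.255) -> GigabitEthernet0/3
  151.18.128.0/17 (151.18.128.0 - 151.18.255.255) -> ge-0/0/2
More-specific entries that do NOT match:
  151.18.63.12/30 (151.18.63.12 - 151.18.63.15) does not contain 151.18.191.12
  151.18.159.12/30 (151.18.159.12 - 151.18.159.15) does not contain 151.18.191.12
  151.18.191.0/29 (151.18.191.0 - 151.18.191.7) does not contain 151.18.191.12
  151.18.191.136/29 (151.18.191.136 - 151.18.191.143) does not contain 151.18.191.12
  151.18.191.128/26 (151.18.191.128 - 151.18.191.191) does not contain 151.18.191.12
  151.18.255.0/26 (151.18.255.0 - 151.18.255.63) does not contain 151.18.191.12
  151.18.187.0/25 (151.18.187.0 - 151.18.187.127) does not contain 151.18.191.12
  151.18.254.0/23 (151.18.254.0 - 151.18.255.255) does not contain 151.18.191.12
  151.18.56.0/21 (151.18.56.0 - 151.18.63.255) does not contain 151.18.191.12
Longest matching prefix is /17 -> interface ge-0/0/2.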